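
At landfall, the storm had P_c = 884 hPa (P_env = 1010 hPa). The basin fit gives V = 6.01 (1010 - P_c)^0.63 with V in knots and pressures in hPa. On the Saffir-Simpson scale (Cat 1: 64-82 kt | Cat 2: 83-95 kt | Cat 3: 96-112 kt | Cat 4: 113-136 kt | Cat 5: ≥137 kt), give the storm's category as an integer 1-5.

4

ΔP = 1010 − 884 = 126 hPa.
V ≈ 6.01 × 126^0.63 = 6.01 × 21.05 ≈ 127 kt.
127 kt falls in the Category 4 band.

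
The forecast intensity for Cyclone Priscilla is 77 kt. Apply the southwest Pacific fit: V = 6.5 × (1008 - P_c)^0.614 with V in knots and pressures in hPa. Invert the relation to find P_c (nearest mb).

952 mb

ΔP = (V / 6.5)^(1/0.614) = (77/6.5)^1.629.
77/6.5 = 11.846; 11.846^1.629 ≈ 56.04 mb.
P_c = 1008 − 56.04 = 951.96 ≈ 952 mb.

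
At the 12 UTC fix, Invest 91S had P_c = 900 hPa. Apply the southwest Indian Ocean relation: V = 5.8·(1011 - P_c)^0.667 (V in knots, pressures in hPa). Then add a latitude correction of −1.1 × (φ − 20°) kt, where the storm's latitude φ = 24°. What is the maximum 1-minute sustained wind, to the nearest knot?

130 kt

ΔP = 1011 − 900 = 111 hPa.
111^0.667 ≈ 23.133.
V ≈ 5.8 × 23.133 ≈ 134.2 kt.
Latitude correction: −1.1 × (24 − 20) = -4.4 kt.
Corrected V ≈ 129.8 kt → 130 kt.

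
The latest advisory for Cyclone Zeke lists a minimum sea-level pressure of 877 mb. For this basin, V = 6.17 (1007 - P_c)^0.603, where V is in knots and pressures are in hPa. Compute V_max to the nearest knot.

116 kt

ΔP = 1007 − 877 = 130 mb.
130^0.603 ≈ 18.824.
V ≈ 6.17 × 18.824 ≈ 116.1 kt.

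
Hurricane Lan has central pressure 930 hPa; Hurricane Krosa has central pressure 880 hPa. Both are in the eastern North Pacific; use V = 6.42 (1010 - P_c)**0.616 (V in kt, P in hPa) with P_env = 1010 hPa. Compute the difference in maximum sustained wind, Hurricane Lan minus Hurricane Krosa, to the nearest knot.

Hurricane Lan: ΔP = 80; V ≈ 6.42 × 80^0.616 ≈ 95.46 kt.
Hurricane Krosa: ΔP = 130; V ≈ 6.42 × 130^0.616 ≈ 128.74 kt.
Difference ≈ 95.46 − 128.74 = -33.28 → -33 kt.

-33 kt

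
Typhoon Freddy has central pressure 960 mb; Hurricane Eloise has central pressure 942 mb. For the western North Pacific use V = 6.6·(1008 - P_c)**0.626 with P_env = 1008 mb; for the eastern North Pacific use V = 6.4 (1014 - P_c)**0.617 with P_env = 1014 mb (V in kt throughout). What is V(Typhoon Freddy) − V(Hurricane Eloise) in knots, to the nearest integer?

-15 kt

Typhoon Freddy: ΔP = 48; V ≈ 6.6 × 48^0.626 ≈ 74.47 kt.
Hurricane Eloise: ΔP = 72; V ≈ 6.4 × 72^0.617 ≈ 89.57 kt.
Difference ≈ 74.47 − 89.57 = -15.10 → -15 kt.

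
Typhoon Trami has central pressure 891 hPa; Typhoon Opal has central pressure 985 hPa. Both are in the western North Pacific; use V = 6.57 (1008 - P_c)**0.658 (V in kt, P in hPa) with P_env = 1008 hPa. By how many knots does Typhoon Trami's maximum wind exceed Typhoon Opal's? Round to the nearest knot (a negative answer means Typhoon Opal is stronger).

99 kt

Typhoon Trami: ΔP = 117; V ≈ 6.57 × 117^0.658 ≈ 150.81 kt.
Typhoon Opal: ΔP = 23; V ≈ 6.57 × 23^0.658 ≈ 51.71 kt.
Difference ≈ 150.81 − 51.71 = 99.10 → 99 kt.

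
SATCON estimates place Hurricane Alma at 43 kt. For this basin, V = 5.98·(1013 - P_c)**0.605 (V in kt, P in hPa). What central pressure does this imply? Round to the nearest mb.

ΔP = (V / 5.98)^(1/0.605) = (43/5.98)^1.653.
43/5.98 = 7.191; 7.191^1.653 ≈ 26.07 mb.
P_c = 1013 − 26.07 = 986.93 ≈ 987 mb.

987 mb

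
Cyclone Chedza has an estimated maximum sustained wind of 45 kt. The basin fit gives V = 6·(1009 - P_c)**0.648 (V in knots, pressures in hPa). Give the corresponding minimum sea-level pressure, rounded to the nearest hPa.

ΔP = (V / 6)^(1/0.648) = (45/6)^1.543.
45/6 = 7.500; 7.500^1.543 ≈ 22.41 hPa.
P_c = 1009 − 22.41 = 986.59 ≈ 987 hPa.

987 hPa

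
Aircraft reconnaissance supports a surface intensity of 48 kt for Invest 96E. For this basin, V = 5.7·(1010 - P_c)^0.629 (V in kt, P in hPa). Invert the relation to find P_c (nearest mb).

980 mb

ΔP = (V / 5.7)^(1/0.629) = (48/5.7)^1.590.
48/5.7 = 8.421; 8.421^1.590 ≈ 29.59 mb.
P_c = 1010 − 29.59 = 980.41 ≈ 980 mb.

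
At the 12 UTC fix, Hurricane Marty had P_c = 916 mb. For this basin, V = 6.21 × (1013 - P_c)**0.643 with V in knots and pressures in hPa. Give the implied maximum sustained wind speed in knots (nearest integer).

ΔP = 1013 − 916 = 97 mb.
97^0.643 ≈ 18.945.
V ≈ 6.21 × 18.945 ≈ 117.6 kt.

118 kt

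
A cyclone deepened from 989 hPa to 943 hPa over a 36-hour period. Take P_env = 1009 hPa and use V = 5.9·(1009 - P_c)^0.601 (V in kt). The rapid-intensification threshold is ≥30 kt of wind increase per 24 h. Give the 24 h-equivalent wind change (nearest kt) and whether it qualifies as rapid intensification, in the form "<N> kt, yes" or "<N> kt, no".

25 kt, no

V₁: ΔP = 20, V ≈ 5.9 × 20^0.601 ≈ 35.71 kt.
V₂: ΔP = 66, V ≈ 5.9 × 66^0.601 ≈ 73.18 kt.
ΔV over 36 h = 37.47 kt → 24 h equivalent = 37.47 × 24/36 ≈ 24.98 kt.
25 kt < 30 kt ⇒ not rapid intensification.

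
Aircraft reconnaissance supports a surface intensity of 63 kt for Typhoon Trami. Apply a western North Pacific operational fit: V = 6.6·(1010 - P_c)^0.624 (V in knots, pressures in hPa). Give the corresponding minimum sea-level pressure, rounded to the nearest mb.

973 mb

ΔP = (V / 6.6)^(1/0.624) = (63/6.6)^1.603.
63/6.6 = 9.545; 9.545^1.603 ≈ 37.17 mb.
P_c = 1010 − 37.17 = 972.83 ≈ 973 mb.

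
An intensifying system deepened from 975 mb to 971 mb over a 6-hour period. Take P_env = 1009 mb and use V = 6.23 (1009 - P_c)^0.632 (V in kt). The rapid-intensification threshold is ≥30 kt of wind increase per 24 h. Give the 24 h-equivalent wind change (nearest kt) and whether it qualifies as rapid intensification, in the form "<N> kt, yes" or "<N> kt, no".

17 kt, no

V₁: ΔP = 34, V ≈ 6.23 × 34^0.632 ≈ 57.86 kt.
V₂: ΔP = 38, V ≈ 6.23 × 38^0.632 ≈ 62.07 kt.
ΔV over 6 h = 4.21 kt → 24 h equivalent = 4.21 × 24/6 ≈ 16.84 kt.
17 kt < 30 kt ⇒ not rapid intensification.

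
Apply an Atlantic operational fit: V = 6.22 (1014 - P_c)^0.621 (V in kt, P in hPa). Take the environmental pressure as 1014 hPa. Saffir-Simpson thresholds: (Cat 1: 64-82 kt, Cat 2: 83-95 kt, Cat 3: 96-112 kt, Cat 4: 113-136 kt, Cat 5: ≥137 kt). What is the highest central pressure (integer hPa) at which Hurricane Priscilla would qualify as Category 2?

Category 2 begins at V = 83 kt.
Required ΔP = (83/6.22)^(1/0.621) = 13.344^1.610 ≈ 64.87 hPa.
P_c ≤ 1014 − 64.87 = 949.13, so the highest integer P_c is 949 hPa.

949 hPa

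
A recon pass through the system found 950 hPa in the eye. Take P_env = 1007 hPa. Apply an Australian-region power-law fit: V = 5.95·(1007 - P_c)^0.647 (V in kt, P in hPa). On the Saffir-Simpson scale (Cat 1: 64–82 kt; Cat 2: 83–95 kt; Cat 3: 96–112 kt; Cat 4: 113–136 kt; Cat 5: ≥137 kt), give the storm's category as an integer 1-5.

ΔP = 1007 − 950 = 57 hPa.
V ≈ 5.95 × 57^0.647 = 5.95 × 13.68 ≈ 81 kt.
81 kt falls in the Category 1 band.

1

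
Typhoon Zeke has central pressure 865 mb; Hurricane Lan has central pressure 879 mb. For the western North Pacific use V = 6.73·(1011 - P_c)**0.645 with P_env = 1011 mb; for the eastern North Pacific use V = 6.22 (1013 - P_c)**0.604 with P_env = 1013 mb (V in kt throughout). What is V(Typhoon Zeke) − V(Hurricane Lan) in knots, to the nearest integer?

48 kt

Typhoon Zeke: ΔP = 146; V ≈ 6.73 × 146^0.645 ≈ 167.50 kt.
Hurricane Lan: ΔP = 134; V ≈ 6.22 × 134^0.604 ≈ 119.83 kt.
Difference ≈ 167.50 − 119.83 = 47.67 → 48 kt.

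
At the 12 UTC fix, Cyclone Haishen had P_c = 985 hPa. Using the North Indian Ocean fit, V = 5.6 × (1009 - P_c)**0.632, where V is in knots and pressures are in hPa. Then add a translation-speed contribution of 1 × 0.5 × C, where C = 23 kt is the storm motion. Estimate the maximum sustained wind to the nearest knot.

53 kt

ΔP = 1009 − 985 = 24 hPa.
24^0.632 ≈ 7.452.
V ≈ 5.6 × 7.452 ≈ 41.7 kt.
Translation term: 1 × 0.5 × 23 = 11.5 kt.
Corrected V ≈ 53.2 kt → 53 kt.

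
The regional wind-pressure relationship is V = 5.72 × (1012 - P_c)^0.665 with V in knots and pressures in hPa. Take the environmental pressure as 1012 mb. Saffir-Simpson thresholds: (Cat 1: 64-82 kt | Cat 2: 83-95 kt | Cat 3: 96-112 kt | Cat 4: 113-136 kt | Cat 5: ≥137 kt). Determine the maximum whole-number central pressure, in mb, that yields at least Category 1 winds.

Category 1 begins at V = 64 kt.
Required ΔP = (64/5.72)^(1/0.665) = 11.189^1.504 ≈ 37.77 mb.
P_c ≤ 1012 − 37.77 = 974.23, so the highest integer P_c is 974 mb.

974 mb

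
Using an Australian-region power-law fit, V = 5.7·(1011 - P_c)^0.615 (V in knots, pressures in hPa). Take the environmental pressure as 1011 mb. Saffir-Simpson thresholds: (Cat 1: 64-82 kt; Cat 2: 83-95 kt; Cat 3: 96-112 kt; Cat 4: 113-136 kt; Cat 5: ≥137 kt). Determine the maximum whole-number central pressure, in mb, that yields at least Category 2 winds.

Category 2 begins at V = 83 kt.
Required ΔP = (83/5.7)^(1/0.615) = 14.561^1.626 ≈ 77.87 mb.
P_c ≤ 1011 − 77.87 = 933.13, so the highest integer P_c is 933 mb.

933 mb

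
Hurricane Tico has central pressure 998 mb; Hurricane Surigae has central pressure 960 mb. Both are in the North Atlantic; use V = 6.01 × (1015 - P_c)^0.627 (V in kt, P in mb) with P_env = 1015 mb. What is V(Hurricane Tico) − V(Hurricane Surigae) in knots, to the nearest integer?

Hurricane Tico: ΔP = 17; V ≈ 6.01 × 17^0.627 ≈ 35.51 kt.
Hurricane Surigae: ΔP = 55; V ≈ 6.01 × 55^0.627 ≈ 74.15 kt.
Difference ≈ 35.51 − 74.15 = -38.64 → -39 kt.

-39 kt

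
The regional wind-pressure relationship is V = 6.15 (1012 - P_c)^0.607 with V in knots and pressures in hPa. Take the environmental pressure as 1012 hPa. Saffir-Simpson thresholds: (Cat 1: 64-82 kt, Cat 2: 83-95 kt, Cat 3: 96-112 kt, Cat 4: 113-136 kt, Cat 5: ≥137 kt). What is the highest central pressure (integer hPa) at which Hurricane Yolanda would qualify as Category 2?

Category 2 begins at V = 83 kt.
Required ΔP = (83/6.15)^(1/0.607) = 13.496^1.647 ≈ 72.77 hPa.
P_c ≤ 1012 − 72.77 = 939.23, so the highest integer P_c is 939 hPa.

939 hPa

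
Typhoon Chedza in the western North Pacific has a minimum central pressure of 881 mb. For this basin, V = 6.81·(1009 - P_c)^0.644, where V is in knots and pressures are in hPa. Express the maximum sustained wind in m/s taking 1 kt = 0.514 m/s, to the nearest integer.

ΔP = 1009 − 881 = 128 mb.
V ≈ 6.81 × 128^0.644 = 6.81 × 22.753 ≈ 154.950 kt.
154.950 × 0.514 ≈ 79.64 m/s → 80 m/s.

80 m/s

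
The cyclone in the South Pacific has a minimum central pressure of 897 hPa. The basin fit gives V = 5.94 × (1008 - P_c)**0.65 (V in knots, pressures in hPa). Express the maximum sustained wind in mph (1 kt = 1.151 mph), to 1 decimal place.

ΔP = 1008 − 897 = 111 hPa.
V ≈ 5.94 × 111^0.65 = 5.94 × 21.353 ≈ 126.837 kt.
126.837 × 1.151 ≈ 145.99 mph → 146.0 mph.

146.0 mph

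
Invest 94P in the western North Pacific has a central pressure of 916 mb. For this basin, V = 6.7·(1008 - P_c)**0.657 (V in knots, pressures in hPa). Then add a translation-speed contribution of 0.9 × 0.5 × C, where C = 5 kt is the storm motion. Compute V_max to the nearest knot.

ΔP = 1008 − 916 = 92 mb.
92^0.657 ≈ 19.508.
V ≈ 6.7 × 19.508 ≈ 130.7 kt.
Translation term: 0.9 × 0.5 × 5 = 2.25 kt.
Corrected V ≈ 132.95 kt → 133 kt.

133 kt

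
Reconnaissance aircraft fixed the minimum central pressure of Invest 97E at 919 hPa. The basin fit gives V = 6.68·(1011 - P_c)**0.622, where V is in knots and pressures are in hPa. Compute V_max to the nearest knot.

ΔP = 1011 − 919 = 92 hPa.
92^0.622 ≈ 16.652.
V ≈ 6.68 × 16.652 ≈ 111.2 kt.

111 kt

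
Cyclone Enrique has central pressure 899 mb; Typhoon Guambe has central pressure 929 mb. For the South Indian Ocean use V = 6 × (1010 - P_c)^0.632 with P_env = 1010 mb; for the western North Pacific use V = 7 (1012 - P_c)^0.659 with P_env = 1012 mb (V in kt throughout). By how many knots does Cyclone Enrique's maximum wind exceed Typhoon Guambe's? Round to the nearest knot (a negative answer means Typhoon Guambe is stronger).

Cyclone Enrique: ΔP = 111; V ≈ 6 × 111^0.632 ≈ 117.71 kt.
Typhoon Guambe: ΔP = 83; V ≈ 7 × 83^0.659 ≈ 128.76 kt.
Difference ≈ 117.71 − 128.76 = -11.05 → -11 kt.

-11 kt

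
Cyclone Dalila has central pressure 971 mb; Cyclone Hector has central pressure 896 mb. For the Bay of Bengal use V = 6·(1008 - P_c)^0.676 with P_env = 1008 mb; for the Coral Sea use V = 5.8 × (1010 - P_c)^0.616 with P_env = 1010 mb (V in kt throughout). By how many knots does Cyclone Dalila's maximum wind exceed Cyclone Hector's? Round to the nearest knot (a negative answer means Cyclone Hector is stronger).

Cyclone Dalila: ΔP = 37; V ≈ 6 × 37^0.676 ≈ 68.91 kt.
Cyclone Hector: ΔP = 114; V ≈ 5.8 × 114^0.616 ≈ 107.27 kt.
Difference ≈ 68.91 − 107.27 = -38.36 → -38 kt.

-38 kt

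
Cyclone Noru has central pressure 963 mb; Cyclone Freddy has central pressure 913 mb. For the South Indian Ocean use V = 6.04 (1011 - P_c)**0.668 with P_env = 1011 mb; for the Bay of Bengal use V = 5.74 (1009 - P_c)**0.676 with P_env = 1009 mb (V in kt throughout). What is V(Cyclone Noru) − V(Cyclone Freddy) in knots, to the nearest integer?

Cyclone Noru: ΔP = 48; V ≈ 6.04 × 48^0.668 ≈ 80.19 kt.
Cyclone Freddy: ΔP = 96; V ≈ 5.74 × 96^0.676 ≈ 125.58 kt.
Difference ≈ 80.19 − 125.58 = -45.39 → -45 kt.

-45 kt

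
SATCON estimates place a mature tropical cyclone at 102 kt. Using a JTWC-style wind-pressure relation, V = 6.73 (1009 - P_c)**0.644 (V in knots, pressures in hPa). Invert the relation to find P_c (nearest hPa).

941 hPa

ΔP = (V / 6.73)^(1/0.644) = (102/6.73)^1.553.
102/6.73 = 15.156; 15.156^1.553 ≈ 68.11 hPa.
P_c = 1009 − 68.11 = 940.89 ≈ 941 hPa.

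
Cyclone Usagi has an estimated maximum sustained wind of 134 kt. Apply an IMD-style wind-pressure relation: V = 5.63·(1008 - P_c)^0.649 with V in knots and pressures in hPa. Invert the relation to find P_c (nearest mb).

ΔP = (V / 5.63)^(1/0.649) = (134/5.63)^1.541.
134/5.63 = 23.801; 23.801^1.541 ≈ 132.16 mb.
P_c = 1008 − 132.16 = 875.84 ≈ 876 mb.

876 mb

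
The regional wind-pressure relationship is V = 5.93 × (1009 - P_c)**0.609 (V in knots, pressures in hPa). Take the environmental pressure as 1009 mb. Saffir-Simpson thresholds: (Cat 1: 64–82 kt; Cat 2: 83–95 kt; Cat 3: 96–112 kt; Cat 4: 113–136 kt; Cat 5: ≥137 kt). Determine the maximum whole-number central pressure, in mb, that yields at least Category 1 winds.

959 mb

Category 1 begins at V = 64 kt.
Required ΔP = (64/5.93)^(1/0.609) = 10.793^1.642 ≈ 49.71 mb.
P_c ≤ 1009 − 49.71 = 959.29, so the highest integer P_c is 959 mb.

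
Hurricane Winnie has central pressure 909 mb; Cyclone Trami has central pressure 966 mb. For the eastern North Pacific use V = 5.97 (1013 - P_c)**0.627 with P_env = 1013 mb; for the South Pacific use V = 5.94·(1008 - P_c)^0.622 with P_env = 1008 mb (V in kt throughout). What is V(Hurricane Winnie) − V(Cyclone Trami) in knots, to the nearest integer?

49 kt

Hurricane Winnie: ΔP = 104; V ≈ 5.97 × 104^0.627 ≈ 109.81 kt.
Cyclone Trami: ΔP = 42; V ≈ 5.94 × 42^0.622 ≈ 60.74 kt.
Difference ≈ 109.81 − 60.74 = 49.07 → 49 kt.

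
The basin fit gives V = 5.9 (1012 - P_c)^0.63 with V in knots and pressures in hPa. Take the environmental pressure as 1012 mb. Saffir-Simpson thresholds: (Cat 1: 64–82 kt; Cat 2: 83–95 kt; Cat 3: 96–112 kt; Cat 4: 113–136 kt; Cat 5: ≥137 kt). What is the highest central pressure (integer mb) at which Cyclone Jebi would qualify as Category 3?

928 mb

Category 3 begins at V = 96 kt.
Required ΔP = (96/5.9)^(1/0.63) = 16.271^1.587 ≈ 83.73 mb.
P_c ≤ 1012 − 83.73 = 928.27, so the highest integer P_c is 928 mb.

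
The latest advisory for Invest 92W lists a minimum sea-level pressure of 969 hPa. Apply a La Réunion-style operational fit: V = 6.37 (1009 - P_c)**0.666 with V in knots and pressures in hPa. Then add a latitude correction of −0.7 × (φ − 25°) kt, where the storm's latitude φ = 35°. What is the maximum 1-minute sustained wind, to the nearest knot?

ΔP = 1009 − 969 = 40 hPa.
40^0.666 ≈ 11.667.
V ≈ 6.37 × 11.667 ≈ 74.3 kt.
Latitude correction: −0.7 × (35 − 25) = -7 kt.
Corrected V ≈ 67.3 kt → 67 kt.

67 kt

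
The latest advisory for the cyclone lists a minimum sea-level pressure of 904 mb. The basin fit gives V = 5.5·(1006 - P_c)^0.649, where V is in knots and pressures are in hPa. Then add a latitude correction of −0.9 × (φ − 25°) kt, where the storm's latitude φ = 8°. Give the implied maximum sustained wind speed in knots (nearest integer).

126 kt

ΔP = 1006 − 904 = 102 mb.
102^0.649 ≈ 20.118.
V ≈ 5.5 × 20.118 ≈ 110.6 kt.
Latitude correction: −0.9 × (8 − 25) = 15.3 kt.
Corrected V ≈ 125.9 kt → 126 kt.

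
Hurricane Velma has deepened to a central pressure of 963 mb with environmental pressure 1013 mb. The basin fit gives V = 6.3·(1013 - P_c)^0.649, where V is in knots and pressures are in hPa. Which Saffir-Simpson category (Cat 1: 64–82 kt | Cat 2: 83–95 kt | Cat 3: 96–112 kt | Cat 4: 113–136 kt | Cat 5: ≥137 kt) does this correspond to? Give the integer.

1

ΔP = 1013 − 963 = 50 mb.
V ≈ 6.3 × 50^0.649 = 6.3 × 12.67 ≈ 80 kt.
80 kt falls in the Category 1 band.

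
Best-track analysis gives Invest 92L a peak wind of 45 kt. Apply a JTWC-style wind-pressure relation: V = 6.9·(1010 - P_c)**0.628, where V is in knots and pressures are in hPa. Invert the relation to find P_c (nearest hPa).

ΔP = (V / 6.9)^(1/0.628) = (45/6.9)^1.592.
45/6.9 = 6.522; 6.522^1.592 ≈ 19.80 hPa.
P_c = 1010 − 19.80 = 990.20 ≈ 990 hPa.

990 hPa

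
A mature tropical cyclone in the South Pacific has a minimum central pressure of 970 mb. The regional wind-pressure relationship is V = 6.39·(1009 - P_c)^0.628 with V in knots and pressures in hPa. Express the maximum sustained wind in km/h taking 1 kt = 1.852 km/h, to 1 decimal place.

118.1 km/h

ΔP = 1009 − 970 = 39 mb.
V ≈ 6.39 × 39^0.628 = 6.39 × 9.981 ≈ 63.781 kt.
63.781 × 1.852 ≈ 118.12 km/h → 118.1 km/h.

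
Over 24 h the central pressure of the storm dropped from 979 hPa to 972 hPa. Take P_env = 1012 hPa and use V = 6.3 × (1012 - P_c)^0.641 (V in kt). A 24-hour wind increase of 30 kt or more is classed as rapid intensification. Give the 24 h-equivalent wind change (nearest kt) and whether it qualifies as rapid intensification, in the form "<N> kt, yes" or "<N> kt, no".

8 kt, no

V₁: ΔP = 33, V ≈ 6.3 × 33^0.641 ≈ 59.25 kt.
V₂: ΔP = 40, V ≈ 6.3 × 40^0.641 ≈ 67.03 kt.
ΔV over 24 h = 7.78 kt → 24 h equivalent = 7.78 × 24/24 ≈ 7.78 kt.
8 kt < 30 kt ⇒ not rapid intensification.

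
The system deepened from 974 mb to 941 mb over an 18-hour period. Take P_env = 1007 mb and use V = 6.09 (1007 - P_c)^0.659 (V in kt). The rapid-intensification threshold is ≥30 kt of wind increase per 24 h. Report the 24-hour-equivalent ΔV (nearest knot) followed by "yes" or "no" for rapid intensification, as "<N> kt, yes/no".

47 kt, yes

V₁: ΔP = 33, V ≈ 6.09 × 33^0.659 ≈ 61.00 kt.
V₂: ΔP = 66, V ≈ 6.09 × 66^0.659 ≈ 96.32 kt.
ΔV over 18 h = 35.32 kt → 24 h equivalent = 35.32 × 24/18 ≈ 47.09 kt.
47 kt ≥ 30 kt ⇒ rapid intensification.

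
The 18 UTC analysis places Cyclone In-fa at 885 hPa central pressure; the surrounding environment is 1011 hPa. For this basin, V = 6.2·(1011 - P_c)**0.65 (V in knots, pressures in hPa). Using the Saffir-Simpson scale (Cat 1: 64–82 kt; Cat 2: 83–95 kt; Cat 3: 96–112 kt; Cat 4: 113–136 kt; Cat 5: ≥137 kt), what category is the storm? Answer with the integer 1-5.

5

ΔP = 1011 − 885 = 126 hPa.
V ≈ 6.2 × 126^0.65 = 6.2 × 23.19 ≈ 144 kt.
144 kt falls in the Category 5 band.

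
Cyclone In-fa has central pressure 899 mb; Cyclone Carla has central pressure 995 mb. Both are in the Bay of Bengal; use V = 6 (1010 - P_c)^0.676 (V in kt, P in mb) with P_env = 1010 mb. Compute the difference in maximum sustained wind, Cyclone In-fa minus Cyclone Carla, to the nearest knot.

107 kt

Cyclone In-fa: ΔP = 111; V ≈ 6 × 111^0.676 ≈ 144.81 kt.
Cyclone Carla: ΔP = 15; V ≈ 6 × 15^0.676 ≈ 37.43 kt.
Difference ≈ 144.81 − 37.43 = 107.38 → 107 kt.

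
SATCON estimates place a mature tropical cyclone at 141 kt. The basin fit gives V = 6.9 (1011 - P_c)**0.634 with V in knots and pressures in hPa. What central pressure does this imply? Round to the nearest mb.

894 mb

ΔP = (V / 6.9)^(1/0.634) = (141/6.9)^1.577.
141/6.9 = 20.435; 20.435^1.577 ≈ 116.64 mb.
P_c = 1011 − 116.64 = 894.36 ≈ 894 mb.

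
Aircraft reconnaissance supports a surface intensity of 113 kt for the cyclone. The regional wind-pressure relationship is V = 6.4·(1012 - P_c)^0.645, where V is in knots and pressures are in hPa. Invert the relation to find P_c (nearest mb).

ΔP = (V / 6.4)^(1/0.645) = (113/6.4)^1.550.
113/6.4 = 17.656; 17.656^1.550 ≈ 85.74 mb.
P_c = 1012 − 85.74 = 926.26 ≈ 926 mb.

926 mb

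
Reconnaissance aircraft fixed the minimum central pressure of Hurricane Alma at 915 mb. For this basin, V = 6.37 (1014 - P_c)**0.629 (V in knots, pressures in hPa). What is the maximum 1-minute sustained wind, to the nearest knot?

115 kt

ΔP = 1014 − 915 = 99 mb.
99^0.629 ≈ 17.999.
V ≈ 6.37 × 17.999 ≈ 114.7 kt.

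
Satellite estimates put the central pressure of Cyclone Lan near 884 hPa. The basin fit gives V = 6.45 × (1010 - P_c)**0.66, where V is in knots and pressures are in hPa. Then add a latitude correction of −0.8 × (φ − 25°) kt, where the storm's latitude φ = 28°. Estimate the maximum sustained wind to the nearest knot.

155 kt

ΔP = 1010 − 884 = 126 hPa.
126^0.66 ≈ 24.336.
V ≈ 6.45 × 24.336 ≈ 157.0 kt.
Latitude correction: −0.8 × (28 − 25) = -2.4 kt.
Corrected V ≈ 154.6 kt → 155 kt.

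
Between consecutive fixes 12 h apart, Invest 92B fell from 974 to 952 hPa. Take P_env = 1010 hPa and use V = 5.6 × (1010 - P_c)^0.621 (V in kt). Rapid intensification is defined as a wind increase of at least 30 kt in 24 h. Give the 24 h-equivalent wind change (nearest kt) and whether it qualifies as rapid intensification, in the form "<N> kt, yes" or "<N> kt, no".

V₁: ΔP = 36, V ≈ 5.6 × 36^0.621 ≈ 51.84 kt.
V₂: ΔP = 58, V ≈ 5.6 × 58^0.621 ≈ 69.71 kt.
ΔV over 12 h = 17.87 kt → 24 h equivalent = 17.87 × 24/12 ≈ 35.74 kt.
36 kt ≥ 30 kt ⇒ rapid intensification.

36 kt, yes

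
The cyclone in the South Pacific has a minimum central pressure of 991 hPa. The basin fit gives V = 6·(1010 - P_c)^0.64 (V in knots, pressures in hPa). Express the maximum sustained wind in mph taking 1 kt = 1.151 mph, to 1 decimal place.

45.5 mph

ΔP = 1010 − 991 = 19 hPa.
V ≈ 6 × 19^0.64 = 6 × 6.583 ≈ 39.496 kt.
39.496 × 1.151 ≈ 45.46 mph → 45.5 mph.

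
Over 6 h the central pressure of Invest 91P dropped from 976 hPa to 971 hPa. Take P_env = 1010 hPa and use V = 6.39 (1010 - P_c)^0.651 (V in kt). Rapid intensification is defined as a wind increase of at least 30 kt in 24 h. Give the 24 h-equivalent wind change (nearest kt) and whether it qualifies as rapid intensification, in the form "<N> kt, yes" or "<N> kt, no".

V₁: ΔP = 34, V ≈ 6.39 × 34^0.651 ≈ 63.46 kt.
V₂: ΔP = 39, V ≈ 6.39 × 39^0.651 ≈ 69.39 kt.
ΔV over 6 h = 5.93 kt → 24 h equivalent = 5.93 × 24/6 ≈ 23.72 kt.
24 kt < 30 kt ⇒ not rapid intensification.

24 kt, no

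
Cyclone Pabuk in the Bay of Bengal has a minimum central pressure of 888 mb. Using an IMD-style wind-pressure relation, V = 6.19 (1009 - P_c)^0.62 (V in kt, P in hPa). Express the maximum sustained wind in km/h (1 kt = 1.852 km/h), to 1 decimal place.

224.2 km/h

ΔP = 1009 − 888 = 121 mb.
V ≈ 6.19 × 121^0.62 = 6.19 × 19.558 ≈ 121.065 kt.
121.065 × 1.852 ≈ 224.21 km/h → 224.2 km/h.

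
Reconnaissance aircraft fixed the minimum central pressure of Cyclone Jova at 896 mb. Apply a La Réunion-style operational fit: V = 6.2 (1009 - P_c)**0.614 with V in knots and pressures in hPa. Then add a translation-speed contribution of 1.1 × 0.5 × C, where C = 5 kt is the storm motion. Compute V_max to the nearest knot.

116 kt

ΔP = 1009 − 896 = 113 mb.
113^0.614 ≈ 18.222.
V ≈ 6.2 × 18.222 ≈ 113.0 kt.
Translation term: 1.1 × 0.5 × 5 = 2.75 kt.
Corrected V ≈ 115.75 kt → 116 kt.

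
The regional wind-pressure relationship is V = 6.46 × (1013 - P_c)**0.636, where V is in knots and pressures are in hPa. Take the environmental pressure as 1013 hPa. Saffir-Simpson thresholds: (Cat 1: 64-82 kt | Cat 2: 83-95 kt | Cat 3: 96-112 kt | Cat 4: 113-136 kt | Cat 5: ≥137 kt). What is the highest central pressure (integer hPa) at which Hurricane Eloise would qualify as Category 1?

976 hPa

Category 1 begins at V = 64 kt.
Required ΔP = (64/6.46)^(1/0.636) = 9.907^1.572 ≈ 36.81 hPa.
P_c ≤ 1013 − 36.81 = 976.19, so the highest integer P_c is 976 hPa.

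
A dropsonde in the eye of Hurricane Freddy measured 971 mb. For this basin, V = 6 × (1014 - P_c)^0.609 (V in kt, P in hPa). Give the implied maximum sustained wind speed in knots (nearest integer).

59 kt

ΔP = 1014 − 971 = 43 mb.
43^0.609 ≈ 9.881.
V ≈ 6 × 9.881 ≈ 59.3 kt.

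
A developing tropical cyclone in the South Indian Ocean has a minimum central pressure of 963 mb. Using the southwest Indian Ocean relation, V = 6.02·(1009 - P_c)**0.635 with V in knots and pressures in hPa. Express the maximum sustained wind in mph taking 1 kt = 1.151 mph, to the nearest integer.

ΔP = 1009 − 963 = 46 mb.
V ≈ 6.02 × 46^0.635 = 6.02 × 11.372 ≈ 68.462 kt.
68.462 × 1.151 ≈ 78.80 mph → 79 mph.

79 mph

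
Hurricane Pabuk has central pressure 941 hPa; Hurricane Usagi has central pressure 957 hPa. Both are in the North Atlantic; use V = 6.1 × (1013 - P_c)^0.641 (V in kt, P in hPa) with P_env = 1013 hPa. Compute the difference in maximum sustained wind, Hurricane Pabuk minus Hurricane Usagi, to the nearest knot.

14 kt

Hurricane Pabuk: ΔP = 72; V ≈ 6.1 × 72^0.641 ≈ 94.60 kt.
Hurricane Usagi: ΔP = 56; V ≈ 6.1 × 56^0.641 ≈ 80.52 kt.
Difference ≈ 94.60 − 80.52 = 14.08 → 14 kt.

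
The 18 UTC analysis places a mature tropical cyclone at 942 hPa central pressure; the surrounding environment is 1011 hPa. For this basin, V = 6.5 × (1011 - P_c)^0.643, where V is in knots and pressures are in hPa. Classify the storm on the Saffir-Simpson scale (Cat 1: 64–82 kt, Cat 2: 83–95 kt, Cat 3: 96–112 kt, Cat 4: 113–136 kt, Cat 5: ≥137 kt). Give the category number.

3

ΔP = 1011 − 942 = 69 hPa.
V ≈ 6.5 × 69^0.643 = 6.5 × 15.22 ≈ 99 kt.
99 kt falls in the Category 3 band.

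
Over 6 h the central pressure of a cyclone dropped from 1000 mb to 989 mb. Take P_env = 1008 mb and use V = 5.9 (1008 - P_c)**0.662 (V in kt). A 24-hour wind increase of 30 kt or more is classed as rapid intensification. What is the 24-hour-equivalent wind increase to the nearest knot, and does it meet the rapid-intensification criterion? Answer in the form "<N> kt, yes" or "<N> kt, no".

72 kt, yes

V₁: ΔP = 8, V ≈ 5.9 × 8^0.662 ≈ 23.37 kt.
V₂: ΔP = 19, V ≈ 5.9 × 19^0.662 ≈ 41.44 kt.
ΔV over 6 h = 18.07 kt → 24 h equivalent = 18.07 × 24/6 ≈ 72.28 kt.
72 kt ≥ 30 kt ⇒ rapid intensification.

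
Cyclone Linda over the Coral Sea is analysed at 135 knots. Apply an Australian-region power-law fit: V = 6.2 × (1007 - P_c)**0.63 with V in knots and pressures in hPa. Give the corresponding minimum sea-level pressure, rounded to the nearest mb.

874 mb

ΔP = (V / 6.2)^(1/0.63) = (135/6.2)^1.587.
135/6.2 = 21.774; 21.774^1.587 ≈ 132.96 mb.
P_c = 1007 − 132.96 = 874.04 ≈ 874 mb.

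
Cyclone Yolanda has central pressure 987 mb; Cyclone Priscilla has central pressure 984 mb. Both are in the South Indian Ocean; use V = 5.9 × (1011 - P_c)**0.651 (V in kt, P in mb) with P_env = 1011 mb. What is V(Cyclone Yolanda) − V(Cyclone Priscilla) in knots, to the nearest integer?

-4 kt

Cyclone Yolanda: ΔP = 24; V ≈ 5.9 × 24^0.651 ≈ 46.71 kt.
Cyclone Priscilla: ΔP = 27; V ≈ 5.9 × 27^0.651 ≈ 50.43 kt.
Difference ≈ 46.71 − 50.43 = -3.72 → -4 kt.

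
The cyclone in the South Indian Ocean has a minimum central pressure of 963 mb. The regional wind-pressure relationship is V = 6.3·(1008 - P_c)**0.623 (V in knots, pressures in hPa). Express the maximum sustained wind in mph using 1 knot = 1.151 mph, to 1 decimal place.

ΔP = 1008 − 963 = 45 mb.
V ≈ 6.3 × 45^0.623 = 6.3 × 10.714 ≈ 67.498 kt.
67.498 × 1.151 ≈ 77.69 mph → 77.7 mph.

77.7 mph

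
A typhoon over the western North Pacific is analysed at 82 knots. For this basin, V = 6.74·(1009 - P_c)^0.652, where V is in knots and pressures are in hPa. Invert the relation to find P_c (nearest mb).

963 mb

ΔP = (V / 6.74)^(1/0.652) = (82/6.74)^1.534.
82/6.74 = 12.166; 12.166^1.534 ≈ 46.17 mb.
P_c = 1009 − 46.17 = 962.83 ≈ 963 mb.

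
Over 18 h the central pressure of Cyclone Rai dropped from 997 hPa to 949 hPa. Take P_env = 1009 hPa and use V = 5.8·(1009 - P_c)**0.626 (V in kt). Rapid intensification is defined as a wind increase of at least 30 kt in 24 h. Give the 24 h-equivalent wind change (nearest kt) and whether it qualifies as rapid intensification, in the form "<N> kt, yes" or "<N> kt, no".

V₁: ΔP = 12, V ≈ 5.8 × 12^0.626 ≈ 27.48 kt.
V₂: ΔP = 60, V ≈ 5.8 × 60^0.626 ≈ 75.26 kt.
ΔV over 18 h = 47.78 kt → 24 h equivalent = 47.78 × 24/18 ≈ 63.71 kt.
64 kt ≥ 30 kt ⇒ rapid intensification.

64 kt, yes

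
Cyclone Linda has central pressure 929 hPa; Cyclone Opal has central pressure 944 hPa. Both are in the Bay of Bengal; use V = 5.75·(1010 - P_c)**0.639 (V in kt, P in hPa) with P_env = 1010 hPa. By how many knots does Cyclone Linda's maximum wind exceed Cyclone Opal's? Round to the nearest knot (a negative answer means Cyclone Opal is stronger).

12 kt

Cyclone Linda: ΔP = 81; V ≈ 5.75 × 81^0.639 ≈ 95.32 kt.
Cyclone Opal: ΔP = 66; V ≈ 5.75 × 66^0.639 ≈ 83.63 kt.
Difference ≈ 95.32 − 83.63 = 11.69 → 12 kt.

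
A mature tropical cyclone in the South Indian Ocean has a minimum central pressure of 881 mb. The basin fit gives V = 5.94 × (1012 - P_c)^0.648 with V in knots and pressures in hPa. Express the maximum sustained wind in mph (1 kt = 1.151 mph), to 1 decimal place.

161.0 mph

ΔP = 1012 − 881 = 131 mb.
V ≈ 5.94 × 131^0.648 = 5.94 × 23.550 ≈ 139.887 kt.
139.887 × 1.151 ≈ 161.01 mph → 161.0 mph.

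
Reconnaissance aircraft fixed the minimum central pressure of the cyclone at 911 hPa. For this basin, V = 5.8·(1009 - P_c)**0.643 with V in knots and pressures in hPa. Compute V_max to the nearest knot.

ΔP = 1009 − 911 = 98 hPa.
98^0.643 ≈ 19.070.
V ≈ 5.8 × 19.070 ≈ 110.6 kt.

111 kt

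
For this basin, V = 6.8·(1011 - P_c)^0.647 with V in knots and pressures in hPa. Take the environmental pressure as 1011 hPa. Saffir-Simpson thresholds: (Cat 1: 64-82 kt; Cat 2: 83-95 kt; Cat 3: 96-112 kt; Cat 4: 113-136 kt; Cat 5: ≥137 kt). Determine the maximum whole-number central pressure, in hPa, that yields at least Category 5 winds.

907 hPa

Category 5 begins at V = 137 kt.
Required ΔP = (137/6.8)^(1/0.647) = 20.147^1.546 ≈ 103.70 hPa.
P_c ≤ 1011 − 103.70 = 907.30, so the highest integer P_c is 907 hPa.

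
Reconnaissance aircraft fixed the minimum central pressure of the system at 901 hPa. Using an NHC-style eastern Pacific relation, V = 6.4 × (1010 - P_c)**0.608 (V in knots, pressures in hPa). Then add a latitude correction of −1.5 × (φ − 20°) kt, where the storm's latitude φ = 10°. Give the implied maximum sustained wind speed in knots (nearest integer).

126 kt

ΔP = 1010 − 901 = 109 hPa.
109^0.608 ≈ 17.328.
V ≈ 6.4 × 17.328 ≈ 110.9 kt.
Latitude correction: −1.5 × (10 − 20) = 15 kt.
Corrected V ≈ 125.9 kt → 126 kt.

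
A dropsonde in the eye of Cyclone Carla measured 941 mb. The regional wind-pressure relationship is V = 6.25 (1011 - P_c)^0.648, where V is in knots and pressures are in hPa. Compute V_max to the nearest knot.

ΔP = 1011 − 941 = 70 mb.
70^0.648 ≈ 15.690.
V ≈ 6.25 × 15.690 ≈ 98.1 kt.

98 kt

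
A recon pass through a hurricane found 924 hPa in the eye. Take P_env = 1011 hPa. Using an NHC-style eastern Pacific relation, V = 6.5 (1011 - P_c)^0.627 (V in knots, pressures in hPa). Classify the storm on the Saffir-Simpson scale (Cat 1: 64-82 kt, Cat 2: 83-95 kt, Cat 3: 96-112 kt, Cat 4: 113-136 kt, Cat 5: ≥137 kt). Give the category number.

3

ΔP = 1011 − 924 = 87 hPa.
V ≈ 6.5 × 87^0.627 = 6.5 × 16.45 ≈ 107 kt.
107 kt falls in the Category 3 band.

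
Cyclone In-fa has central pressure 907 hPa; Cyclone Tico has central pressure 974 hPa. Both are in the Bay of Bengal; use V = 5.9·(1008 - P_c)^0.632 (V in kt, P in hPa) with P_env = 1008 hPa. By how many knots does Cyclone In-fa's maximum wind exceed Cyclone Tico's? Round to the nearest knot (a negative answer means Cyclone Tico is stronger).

Cyclone In-fa: ΔP = 101; V ≈ 5.9 × 101^0.632 ≈ 109.04 kt.
Cyclone Tico: ΔP = 34; V ≈ 5.9 × 34^0.632 ≈ 54.80 kt.
Difference ≈ 109.04 − 54.80 = 54.24 → 54 kt.

54 kt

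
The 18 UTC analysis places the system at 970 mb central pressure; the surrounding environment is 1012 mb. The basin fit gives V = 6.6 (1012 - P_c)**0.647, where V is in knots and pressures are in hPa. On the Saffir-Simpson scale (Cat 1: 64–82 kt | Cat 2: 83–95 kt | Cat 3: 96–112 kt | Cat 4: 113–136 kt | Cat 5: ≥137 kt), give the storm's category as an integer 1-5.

ΔP = 1012 − 970 = 42 mb.
V ≈ 6.6 × 42^0.647 = 6.6 × 11.23 ≈ 74 kt.
74 kt falls in the Category 1 band.

1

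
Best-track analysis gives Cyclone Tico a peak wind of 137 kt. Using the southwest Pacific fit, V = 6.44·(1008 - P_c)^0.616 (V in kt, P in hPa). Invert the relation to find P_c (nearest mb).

865 mb

ΔP = (V / 6.44)^(1/0.616) = (137/6.44)^1.623.
137/6.44 = 21.273; 21.273^1.623 ≈ 143.08 mb.
P_c = 1008 − 143.08 = 864.92 ≈ 865 mb.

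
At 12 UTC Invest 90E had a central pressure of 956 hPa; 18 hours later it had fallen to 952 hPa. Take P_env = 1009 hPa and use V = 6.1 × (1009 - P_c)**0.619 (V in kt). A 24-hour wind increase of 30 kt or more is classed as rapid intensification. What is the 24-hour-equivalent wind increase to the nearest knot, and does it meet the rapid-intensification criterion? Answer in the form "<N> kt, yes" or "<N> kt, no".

4 kt, no

V₁: ΔP = 53, V ≈ 6.1 × 53^0.619 ≈ 71.23 kt.
V₂: ΔP = 57, V ≈ 6.1 × 57^0.619 ≈ 74.51 kt.
ΔV over 18 h = 3.28 kt → 24 h equivalent = 3.28 × 24/18 ≈ 4.37 kt.
4 kt < 30 kt ⇒ not rapid intensification.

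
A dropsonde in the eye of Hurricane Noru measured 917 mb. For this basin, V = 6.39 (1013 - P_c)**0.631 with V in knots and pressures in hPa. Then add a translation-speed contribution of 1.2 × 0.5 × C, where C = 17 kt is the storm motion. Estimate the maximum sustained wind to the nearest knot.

ΔP = 1013 − 917 = 96 mb.
96^0.631 ≈ 17.816.
V ≈ 6.39 × 17.816 ≈ 113.8 kt.
Translation term: 1.2 × 0.5 × 17 = 10.2 kt.
Corrected V ≈ 124 kt → 124 kt.

124 kt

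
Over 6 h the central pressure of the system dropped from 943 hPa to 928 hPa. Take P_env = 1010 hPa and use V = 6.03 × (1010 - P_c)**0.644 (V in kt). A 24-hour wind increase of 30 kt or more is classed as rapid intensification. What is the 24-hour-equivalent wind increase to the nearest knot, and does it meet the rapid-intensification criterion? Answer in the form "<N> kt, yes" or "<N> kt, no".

V₁: ΔP = 67, V ≈ 6.03 × 67^0.644 ≈ 90.43 kt.
V₂: ΔP = 82, V ≈ 6.03 × 82^0.644 ≈ 102.99 kt.
ΔV over 6 h = 12.56 kt → 24 h equivalent = 12.56 × 24/6 ≈ 50.24 kt.
50 kt ≥ 30 kt ⇒ rapid intensification.

50 kt, yes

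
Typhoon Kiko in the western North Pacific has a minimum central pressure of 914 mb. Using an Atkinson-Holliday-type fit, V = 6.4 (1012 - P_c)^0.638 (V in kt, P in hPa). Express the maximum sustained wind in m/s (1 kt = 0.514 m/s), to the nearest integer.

61 m/s

ΔP = 1012 − 914 = 98 mb.
V ≈ 6.4 × 98^0.638 = 6.4 × 18.638 ≈ 119.284 kt.
119.284 × 0.514 ≈ 61.31 m/s → 61 m/s.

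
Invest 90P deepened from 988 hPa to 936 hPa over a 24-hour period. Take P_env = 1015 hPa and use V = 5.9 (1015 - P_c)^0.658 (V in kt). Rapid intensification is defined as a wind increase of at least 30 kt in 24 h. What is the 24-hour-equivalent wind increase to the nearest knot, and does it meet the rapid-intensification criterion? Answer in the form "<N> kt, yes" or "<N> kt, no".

53 kt, yes

V₁: ΔP = 27, V ≈ 5.9 × 27^0.658 ≈ 51.60 kt.
V₂: ΔP = 79, V ≈ 5.9 × 79^0.658 ≈ 104.59 kt.
ΔV over 24 h = 52.99 kt → 24 h equivalent = 52.99 × 24/24 ≈ 52.99 kt.
53 kt ≥ 30 kt ⇒ rapid intensification.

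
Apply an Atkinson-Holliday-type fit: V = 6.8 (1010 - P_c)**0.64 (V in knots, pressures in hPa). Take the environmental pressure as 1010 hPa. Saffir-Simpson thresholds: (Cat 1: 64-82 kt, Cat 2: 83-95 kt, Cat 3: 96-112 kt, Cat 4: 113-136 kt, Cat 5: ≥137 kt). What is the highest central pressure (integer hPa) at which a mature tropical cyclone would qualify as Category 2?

960 hPa

Category 2 begins at V = 83 kt.
Required ΔP = (83/6.8)^(1/0.64) = 12.206^1.562 ≈ 49.86 hPa.
P_c ≤ 1010 − 49.86 = 960.14, so the highest integer P_c is 960 hPa.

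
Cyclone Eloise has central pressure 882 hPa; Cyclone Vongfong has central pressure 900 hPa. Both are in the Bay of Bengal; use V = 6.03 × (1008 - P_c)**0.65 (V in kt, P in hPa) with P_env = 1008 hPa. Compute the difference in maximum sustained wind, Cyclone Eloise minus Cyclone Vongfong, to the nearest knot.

Cyclone Eloise: ΔP = 126; V ≈ 6.03 × 126^0.65 ≈ 139.82 kt.
Cyclone Vongfong: ΔP = 108; V ≈ 6.03 × 108^0.65 ≈ 126.49 kt.
Difference ≈ 139.82 − 126.49 = 13.33 → 13 kt.

13 kt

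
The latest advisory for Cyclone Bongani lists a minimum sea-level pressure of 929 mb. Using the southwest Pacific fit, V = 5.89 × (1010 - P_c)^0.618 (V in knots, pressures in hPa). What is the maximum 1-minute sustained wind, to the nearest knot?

ΔP = 1010 − 929 = 81 mb.
81^0.618 ≈ 15.116.
V ≈ 5.89 × 15.116 ≈ 89.0 kt.

89 kt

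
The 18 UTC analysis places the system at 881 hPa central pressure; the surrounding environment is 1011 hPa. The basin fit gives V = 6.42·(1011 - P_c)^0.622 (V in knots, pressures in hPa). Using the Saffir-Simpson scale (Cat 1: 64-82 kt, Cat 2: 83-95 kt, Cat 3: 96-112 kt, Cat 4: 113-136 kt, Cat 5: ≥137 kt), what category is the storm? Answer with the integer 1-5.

ΔP = 1011 − 881 = 130 hPa.
V ≈ 6.42 × 130^0.622 = 6.42 × 20.65 ≈ 133 kt.
133 kt falls in the Category 4 band.

4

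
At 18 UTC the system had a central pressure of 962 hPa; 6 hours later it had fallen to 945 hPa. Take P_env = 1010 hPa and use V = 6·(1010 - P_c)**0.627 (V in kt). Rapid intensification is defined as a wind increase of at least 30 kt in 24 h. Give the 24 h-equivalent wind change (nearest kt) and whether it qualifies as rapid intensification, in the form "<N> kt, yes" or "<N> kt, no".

V₁: ΔP = 48, V ≈ 6 × 48^0.627 ≈ 67.97 kt.
V₂: ΔP = 65, V ≈ 6 × 65^0.627 ≈ 82.20 kt.
ΔV over 6 h = 14.23 kt → 24 h equivalent = 14.23 × 24/6 ≈ 56.92 kt.
57 kt ≥ 30 kt ⇒ rapid intensification.

57 kt, yes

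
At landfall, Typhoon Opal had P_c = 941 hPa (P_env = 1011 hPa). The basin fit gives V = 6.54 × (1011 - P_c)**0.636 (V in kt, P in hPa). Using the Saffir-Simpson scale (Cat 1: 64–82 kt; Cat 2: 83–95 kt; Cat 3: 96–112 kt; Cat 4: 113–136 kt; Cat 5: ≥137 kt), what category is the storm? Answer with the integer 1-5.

ΔP = 1011 − 941 = 70 hPa.
V ≈ 6.54 × 70^0.636 = 6.54 × 14.91 ≈ 98 kt.
98 kt falls in the Category 3 band.

3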